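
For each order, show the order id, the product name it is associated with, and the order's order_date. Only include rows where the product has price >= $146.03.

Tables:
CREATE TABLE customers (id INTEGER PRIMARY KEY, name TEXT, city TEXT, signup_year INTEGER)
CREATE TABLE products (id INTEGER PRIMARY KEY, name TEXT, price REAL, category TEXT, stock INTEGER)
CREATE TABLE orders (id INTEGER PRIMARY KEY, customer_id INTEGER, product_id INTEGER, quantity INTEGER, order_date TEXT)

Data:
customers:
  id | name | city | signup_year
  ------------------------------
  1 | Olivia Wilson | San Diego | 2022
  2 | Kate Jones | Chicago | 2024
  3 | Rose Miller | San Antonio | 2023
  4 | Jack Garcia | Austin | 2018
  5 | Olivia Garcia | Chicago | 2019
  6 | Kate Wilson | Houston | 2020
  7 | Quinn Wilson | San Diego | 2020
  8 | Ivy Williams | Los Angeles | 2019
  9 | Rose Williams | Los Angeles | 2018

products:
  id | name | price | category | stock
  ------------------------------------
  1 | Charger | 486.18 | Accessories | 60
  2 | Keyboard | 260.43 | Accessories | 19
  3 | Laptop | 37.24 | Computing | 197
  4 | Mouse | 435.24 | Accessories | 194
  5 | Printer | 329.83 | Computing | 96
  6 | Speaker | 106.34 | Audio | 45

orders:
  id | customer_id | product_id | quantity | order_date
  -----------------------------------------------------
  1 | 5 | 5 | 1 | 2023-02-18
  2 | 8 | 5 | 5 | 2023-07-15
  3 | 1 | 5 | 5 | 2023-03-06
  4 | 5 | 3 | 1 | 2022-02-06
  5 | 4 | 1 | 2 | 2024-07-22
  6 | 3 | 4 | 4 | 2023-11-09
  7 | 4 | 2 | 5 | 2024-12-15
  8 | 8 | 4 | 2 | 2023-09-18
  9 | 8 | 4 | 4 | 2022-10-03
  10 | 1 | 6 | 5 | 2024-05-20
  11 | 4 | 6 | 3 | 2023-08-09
SELECT c.id, p.name AS product, c.order_date FROM orders c JOIN products p ON c.product_id = p.id WHERE p.price >= 146.03

Execution result:
id | product | order_date
1 | Printer | 2023-02-18
2 | Printer | 2023-07-15
3 | Printer | 2023-03-06
5 | Charger | 2024-07-22
6 | Mouse | 2023-11-09
7 | Keyboard | 2024-12-15
8 | Mouse | 2023-09-18
9 | Mouse | 2022-10-03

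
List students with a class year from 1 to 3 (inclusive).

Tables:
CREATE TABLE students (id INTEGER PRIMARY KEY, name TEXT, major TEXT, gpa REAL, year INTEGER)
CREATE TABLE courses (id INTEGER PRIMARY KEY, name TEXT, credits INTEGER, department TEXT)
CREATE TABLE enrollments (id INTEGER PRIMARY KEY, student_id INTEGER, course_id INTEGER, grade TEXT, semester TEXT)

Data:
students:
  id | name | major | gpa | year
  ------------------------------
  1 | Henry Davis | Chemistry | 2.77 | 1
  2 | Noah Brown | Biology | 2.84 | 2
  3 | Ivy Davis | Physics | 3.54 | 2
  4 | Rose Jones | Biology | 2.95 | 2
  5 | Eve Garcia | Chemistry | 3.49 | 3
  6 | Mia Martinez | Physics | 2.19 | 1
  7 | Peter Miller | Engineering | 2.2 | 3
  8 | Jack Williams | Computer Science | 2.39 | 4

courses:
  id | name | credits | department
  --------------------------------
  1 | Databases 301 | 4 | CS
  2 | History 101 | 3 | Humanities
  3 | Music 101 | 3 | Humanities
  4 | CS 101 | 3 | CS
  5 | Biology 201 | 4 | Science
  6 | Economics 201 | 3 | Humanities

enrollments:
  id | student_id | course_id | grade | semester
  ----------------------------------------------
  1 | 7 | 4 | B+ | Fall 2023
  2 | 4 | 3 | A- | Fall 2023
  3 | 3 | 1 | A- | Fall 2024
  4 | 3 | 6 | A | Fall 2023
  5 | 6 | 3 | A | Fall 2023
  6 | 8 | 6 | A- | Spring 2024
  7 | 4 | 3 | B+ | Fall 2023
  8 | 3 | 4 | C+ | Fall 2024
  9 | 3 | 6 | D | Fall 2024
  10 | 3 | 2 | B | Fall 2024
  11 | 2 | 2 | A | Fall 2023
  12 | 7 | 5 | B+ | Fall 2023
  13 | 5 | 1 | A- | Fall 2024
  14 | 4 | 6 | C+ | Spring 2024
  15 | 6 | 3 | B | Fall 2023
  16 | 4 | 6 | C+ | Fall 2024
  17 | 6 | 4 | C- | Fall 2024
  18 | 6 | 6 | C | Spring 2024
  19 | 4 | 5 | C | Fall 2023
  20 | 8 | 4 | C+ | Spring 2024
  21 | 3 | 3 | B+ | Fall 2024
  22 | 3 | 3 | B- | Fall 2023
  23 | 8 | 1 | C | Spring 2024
SELECT name, year FROM students WHERE year BETWEEN 1 AND 3

Execution result:
name | year
Henry Davis | 1
Noah Brown | 2
Ivy Davis | 2
Rose Jones | 2
Eve Garcia | 3
Mia Martinez | 1
Peter Miller | 3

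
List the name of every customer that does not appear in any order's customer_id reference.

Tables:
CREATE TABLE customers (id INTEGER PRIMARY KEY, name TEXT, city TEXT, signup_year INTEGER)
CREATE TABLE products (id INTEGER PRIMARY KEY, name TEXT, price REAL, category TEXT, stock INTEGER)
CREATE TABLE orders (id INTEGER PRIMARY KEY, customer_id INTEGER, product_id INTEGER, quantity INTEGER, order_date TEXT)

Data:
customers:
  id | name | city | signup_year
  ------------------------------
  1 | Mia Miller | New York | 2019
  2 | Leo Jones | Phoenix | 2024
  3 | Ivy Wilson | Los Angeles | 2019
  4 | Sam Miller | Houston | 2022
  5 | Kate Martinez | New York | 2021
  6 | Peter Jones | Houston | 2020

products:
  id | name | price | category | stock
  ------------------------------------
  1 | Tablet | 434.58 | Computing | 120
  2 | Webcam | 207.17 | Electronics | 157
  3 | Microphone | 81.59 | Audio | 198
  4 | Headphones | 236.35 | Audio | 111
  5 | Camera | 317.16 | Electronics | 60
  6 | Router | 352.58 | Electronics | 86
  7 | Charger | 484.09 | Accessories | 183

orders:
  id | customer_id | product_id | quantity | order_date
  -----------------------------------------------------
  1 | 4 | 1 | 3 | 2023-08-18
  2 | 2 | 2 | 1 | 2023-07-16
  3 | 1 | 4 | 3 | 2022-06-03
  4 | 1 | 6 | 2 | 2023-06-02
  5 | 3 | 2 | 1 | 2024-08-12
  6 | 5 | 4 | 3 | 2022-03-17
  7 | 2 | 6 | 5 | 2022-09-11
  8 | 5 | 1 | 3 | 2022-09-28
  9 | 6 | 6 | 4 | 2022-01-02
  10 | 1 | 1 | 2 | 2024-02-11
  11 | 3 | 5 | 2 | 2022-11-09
SELECT p.name FROM customers p LEFT JOIN orders c ON c.customer_id = p.id WHERE c.id IS NULL

Execution result:
(no rows)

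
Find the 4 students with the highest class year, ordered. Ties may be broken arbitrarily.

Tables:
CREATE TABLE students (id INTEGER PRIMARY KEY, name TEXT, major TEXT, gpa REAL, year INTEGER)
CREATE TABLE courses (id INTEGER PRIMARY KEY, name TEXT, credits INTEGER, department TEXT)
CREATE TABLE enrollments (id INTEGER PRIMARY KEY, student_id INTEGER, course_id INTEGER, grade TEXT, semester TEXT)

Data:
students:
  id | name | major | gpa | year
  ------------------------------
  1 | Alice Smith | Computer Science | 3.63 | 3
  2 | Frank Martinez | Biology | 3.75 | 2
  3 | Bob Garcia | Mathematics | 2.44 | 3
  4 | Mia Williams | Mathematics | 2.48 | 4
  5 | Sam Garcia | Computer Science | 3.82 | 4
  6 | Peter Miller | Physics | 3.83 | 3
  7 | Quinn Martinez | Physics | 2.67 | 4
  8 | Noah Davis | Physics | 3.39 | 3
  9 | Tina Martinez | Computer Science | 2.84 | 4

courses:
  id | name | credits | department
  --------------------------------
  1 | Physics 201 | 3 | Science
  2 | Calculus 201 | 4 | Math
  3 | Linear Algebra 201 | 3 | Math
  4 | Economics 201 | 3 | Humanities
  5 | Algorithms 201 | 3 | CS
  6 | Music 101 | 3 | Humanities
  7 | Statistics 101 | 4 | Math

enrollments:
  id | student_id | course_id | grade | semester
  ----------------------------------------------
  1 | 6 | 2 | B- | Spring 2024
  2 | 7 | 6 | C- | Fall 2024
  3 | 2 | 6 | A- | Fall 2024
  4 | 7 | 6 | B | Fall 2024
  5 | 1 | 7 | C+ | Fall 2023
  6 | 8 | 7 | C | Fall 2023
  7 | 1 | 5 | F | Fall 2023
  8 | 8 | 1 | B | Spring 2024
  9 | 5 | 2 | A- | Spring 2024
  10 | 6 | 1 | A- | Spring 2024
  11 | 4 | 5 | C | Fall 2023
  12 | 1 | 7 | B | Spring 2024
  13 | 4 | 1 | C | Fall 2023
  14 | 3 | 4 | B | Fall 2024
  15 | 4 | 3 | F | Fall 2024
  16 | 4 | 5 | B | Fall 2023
SELECT name, year FROM students ORDER BY year DESC LIMIT 4

Execution result:
name | year
Mia Williams | 4
Sam Garcia | 4
Quinn Martinez | 4
Tina Martinez | 4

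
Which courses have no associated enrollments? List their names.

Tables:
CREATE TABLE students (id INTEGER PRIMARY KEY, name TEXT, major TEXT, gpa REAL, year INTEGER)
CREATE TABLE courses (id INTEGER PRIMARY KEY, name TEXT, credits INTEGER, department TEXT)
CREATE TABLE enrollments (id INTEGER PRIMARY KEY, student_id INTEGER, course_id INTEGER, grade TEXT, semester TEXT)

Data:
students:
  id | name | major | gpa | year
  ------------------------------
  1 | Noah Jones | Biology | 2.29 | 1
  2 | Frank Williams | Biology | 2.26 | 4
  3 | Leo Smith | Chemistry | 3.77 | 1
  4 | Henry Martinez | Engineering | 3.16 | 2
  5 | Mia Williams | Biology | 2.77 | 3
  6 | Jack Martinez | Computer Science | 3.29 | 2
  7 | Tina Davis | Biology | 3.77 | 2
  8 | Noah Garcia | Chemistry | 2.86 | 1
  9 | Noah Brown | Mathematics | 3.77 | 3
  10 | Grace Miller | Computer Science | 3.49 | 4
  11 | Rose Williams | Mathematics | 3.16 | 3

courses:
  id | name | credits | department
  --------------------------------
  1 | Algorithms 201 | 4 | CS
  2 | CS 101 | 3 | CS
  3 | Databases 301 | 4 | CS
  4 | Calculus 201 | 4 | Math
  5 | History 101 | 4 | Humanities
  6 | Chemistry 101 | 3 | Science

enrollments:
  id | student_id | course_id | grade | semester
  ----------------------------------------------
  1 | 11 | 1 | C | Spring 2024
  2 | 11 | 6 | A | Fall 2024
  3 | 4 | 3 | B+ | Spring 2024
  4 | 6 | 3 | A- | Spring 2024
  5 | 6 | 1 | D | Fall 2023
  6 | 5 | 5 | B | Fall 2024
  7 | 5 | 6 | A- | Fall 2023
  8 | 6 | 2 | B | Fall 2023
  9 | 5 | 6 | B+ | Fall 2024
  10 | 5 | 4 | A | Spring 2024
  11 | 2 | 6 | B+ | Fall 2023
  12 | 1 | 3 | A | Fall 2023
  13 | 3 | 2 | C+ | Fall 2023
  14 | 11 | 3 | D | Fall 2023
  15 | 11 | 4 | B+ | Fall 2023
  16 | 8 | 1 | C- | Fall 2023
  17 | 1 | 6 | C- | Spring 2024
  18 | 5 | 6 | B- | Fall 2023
SELECT p.name FROM courses p LEFT JOIN enrollments c ON c.course_id = p.id WHERE c.id IS NULL

Execution result:
(no rows)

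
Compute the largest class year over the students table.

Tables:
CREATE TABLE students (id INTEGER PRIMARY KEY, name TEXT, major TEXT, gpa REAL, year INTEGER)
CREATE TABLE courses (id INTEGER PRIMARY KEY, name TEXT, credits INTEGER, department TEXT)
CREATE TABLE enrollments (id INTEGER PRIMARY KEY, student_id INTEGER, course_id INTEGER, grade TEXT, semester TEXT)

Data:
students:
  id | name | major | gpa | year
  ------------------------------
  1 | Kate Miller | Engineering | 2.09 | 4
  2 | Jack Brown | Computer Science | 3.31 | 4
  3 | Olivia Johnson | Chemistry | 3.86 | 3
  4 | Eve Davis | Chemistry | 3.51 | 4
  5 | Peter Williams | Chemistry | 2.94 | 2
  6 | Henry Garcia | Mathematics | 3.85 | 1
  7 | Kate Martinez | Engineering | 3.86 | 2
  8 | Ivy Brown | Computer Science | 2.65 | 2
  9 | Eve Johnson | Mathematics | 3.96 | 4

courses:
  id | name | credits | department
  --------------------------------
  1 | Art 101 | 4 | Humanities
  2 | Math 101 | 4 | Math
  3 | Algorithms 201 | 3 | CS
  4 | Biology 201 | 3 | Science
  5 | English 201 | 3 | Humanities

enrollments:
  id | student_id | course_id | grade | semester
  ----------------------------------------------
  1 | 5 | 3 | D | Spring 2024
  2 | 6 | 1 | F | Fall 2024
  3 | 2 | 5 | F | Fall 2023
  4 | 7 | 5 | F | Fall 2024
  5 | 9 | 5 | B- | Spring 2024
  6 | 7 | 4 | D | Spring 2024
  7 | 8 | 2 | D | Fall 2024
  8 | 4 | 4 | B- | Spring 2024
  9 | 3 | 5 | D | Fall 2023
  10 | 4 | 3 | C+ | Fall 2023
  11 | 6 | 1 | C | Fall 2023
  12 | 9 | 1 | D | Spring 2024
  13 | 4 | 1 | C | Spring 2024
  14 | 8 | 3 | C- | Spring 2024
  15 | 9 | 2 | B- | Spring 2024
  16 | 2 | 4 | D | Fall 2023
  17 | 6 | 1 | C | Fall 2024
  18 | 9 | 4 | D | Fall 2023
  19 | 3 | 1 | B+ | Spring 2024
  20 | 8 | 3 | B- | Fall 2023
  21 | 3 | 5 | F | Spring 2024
SELECT MAX(year) FROM students

Execution result:
4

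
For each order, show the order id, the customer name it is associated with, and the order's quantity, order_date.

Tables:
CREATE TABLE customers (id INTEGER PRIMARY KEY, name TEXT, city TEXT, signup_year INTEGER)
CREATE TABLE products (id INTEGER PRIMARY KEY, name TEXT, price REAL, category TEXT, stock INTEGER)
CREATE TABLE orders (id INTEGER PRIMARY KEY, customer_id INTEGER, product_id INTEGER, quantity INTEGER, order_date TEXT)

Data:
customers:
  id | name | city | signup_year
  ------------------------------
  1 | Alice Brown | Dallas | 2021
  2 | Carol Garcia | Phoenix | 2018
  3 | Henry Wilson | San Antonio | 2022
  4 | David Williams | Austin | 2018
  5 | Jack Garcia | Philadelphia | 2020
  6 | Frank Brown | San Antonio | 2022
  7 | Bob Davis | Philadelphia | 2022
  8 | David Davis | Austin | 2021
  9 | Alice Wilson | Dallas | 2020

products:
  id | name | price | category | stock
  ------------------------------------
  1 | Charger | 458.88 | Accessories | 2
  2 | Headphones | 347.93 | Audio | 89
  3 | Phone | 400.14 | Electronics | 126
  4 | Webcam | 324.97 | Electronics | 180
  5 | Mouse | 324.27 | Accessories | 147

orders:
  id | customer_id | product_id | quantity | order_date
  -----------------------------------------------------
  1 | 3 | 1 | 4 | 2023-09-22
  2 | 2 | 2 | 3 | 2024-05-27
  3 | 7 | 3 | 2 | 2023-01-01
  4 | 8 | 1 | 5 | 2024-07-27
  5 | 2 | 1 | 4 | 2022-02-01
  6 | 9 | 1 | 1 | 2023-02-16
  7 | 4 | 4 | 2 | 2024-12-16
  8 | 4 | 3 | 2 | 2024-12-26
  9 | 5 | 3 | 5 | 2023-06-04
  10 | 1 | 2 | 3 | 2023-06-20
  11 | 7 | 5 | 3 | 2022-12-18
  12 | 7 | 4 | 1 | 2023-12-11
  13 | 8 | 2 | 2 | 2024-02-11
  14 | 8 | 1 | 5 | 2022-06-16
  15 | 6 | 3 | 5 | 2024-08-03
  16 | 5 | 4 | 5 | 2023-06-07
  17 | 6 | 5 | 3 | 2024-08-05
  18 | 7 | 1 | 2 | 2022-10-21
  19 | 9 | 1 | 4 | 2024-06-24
SELECT c.id, p.name AS customer, c.quantity, c.order_date FROM orders c JOIN customers p ON c.customer_id = p.id

Execution result:
id | customer | quantity | order_date
1 | Henry Wilson | 4 | 2023-09-22
2 | Carol Garcia | 3 | 2024-05-27
3 | Bob Davis | 2 | 2023-01-01
4 | David Davis | 5 | 2024-07-27
5 | Carol Garcia | 4 | 2022-02-01
6 | Alice Wilson | 1 | 2023-02-16
7 | David Williams | 2 | 2024-12-16
8 | David Williams | 2 | 2024-12-26
9 | Jack Garcia | 5 | 2023-06-04
10 | Alice Brown | 3 | 2023-06-20
11 | Bob Davis | 3 | 2022-12-18
12 | Bob Davis | 1 | 2023-12-11
13 | David Davis | 2 | 2024-02-11
14 | David Davis | 5 | 2022-06-16
15 | Frank Brown | 5 | 2024-08-03
16 | Jack Garcia | 5 | 2023-06-07
17 | Frank Brown | 3 | 2024-08-05
18 | Bob Davis | 2 | 2022-10-21
19 | Alice Wilson | 4 | 2024-06-24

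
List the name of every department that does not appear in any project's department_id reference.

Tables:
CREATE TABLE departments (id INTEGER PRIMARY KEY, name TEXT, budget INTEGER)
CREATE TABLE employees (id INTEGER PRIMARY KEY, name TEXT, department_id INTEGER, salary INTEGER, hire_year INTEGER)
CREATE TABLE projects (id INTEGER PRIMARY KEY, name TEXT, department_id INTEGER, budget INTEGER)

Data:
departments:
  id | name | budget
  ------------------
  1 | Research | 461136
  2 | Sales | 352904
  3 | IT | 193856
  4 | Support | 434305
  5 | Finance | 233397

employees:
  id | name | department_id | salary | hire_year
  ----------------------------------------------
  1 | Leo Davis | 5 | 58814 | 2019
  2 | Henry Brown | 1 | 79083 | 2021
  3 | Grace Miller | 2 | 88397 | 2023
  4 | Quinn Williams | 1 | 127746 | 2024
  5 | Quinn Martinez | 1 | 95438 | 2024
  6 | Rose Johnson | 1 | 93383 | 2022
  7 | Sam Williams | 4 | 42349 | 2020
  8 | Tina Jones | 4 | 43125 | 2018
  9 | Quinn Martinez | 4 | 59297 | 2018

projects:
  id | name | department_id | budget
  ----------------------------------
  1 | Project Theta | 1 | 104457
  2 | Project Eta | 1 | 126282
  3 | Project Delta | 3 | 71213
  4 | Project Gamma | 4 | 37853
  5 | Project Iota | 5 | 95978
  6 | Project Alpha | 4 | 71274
SELECT p.name FROM departments p LEFT JOIN projects c ON c.department_id = p.id WHERE c.id IS NULL

Execution result:
Sales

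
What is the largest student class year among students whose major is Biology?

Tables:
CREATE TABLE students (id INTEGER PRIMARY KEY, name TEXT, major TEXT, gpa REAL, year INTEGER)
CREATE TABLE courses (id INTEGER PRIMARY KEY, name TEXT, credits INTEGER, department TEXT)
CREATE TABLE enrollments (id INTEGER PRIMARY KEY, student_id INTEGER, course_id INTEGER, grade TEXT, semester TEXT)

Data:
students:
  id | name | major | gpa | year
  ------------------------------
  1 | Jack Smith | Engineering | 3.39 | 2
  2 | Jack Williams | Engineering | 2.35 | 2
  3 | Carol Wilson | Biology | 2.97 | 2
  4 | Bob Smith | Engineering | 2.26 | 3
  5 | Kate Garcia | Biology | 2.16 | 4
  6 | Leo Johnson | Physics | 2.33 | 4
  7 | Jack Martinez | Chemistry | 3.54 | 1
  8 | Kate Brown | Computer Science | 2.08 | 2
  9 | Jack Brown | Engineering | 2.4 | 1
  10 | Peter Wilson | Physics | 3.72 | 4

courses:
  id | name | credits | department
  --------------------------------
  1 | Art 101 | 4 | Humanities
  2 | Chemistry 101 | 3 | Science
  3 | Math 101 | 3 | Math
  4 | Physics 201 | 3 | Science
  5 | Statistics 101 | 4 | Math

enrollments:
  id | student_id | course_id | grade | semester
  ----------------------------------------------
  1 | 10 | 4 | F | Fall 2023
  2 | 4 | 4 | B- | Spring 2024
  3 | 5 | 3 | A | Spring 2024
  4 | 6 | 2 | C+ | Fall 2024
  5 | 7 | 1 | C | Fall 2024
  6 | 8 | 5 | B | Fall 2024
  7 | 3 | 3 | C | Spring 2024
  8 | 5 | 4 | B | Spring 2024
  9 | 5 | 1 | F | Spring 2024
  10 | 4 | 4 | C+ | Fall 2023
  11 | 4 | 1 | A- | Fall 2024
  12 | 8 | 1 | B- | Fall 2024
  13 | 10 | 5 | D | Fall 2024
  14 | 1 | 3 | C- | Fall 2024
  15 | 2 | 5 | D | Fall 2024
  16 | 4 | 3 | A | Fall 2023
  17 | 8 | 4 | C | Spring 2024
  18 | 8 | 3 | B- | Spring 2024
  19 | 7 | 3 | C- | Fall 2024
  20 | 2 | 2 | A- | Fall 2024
SELECT MAX(year) FROM students WHERE major = 'Biology'

Execution result:
4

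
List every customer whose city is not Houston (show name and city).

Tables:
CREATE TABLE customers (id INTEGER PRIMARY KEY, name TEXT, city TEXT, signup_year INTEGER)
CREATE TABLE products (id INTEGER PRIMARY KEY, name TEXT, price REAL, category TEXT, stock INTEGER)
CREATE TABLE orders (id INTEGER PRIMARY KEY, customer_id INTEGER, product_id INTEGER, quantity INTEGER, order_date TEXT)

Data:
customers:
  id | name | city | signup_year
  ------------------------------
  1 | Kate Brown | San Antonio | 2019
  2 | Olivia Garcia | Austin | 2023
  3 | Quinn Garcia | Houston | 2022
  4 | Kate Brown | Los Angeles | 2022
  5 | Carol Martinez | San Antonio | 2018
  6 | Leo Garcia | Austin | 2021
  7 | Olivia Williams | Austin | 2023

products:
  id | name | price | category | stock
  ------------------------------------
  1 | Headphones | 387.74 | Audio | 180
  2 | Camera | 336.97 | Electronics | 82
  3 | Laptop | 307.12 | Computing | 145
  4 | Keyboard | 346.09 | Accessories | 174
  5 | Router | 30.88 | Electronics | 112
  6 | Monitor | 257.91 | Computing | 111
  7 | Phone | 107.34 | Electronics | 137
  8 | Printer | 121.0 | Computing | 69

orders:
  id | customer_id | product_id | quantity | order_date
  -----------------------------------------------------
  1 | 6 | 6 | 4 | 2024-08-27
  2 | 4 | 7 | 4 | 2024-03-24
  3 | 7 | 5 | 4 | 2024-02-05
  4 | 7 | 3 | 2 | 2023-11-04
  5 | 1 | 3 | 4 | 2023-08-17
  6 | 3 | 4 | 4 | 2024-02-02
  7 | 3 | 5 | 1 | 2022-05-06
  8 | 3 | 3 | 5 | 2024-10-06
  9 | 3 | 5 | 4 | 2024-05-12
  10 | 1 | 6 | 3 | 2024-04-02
SELECT name, city FROM customers WHERE city <> 'Houston'

Execution result:
name | city
Kate Brown | San Antonio
Olivia Garcia | Austin
Kate Brown | Los Angeles
Carol Martinez | San Antonio
Leo Garcia | Austin
Olivia Williams | Austin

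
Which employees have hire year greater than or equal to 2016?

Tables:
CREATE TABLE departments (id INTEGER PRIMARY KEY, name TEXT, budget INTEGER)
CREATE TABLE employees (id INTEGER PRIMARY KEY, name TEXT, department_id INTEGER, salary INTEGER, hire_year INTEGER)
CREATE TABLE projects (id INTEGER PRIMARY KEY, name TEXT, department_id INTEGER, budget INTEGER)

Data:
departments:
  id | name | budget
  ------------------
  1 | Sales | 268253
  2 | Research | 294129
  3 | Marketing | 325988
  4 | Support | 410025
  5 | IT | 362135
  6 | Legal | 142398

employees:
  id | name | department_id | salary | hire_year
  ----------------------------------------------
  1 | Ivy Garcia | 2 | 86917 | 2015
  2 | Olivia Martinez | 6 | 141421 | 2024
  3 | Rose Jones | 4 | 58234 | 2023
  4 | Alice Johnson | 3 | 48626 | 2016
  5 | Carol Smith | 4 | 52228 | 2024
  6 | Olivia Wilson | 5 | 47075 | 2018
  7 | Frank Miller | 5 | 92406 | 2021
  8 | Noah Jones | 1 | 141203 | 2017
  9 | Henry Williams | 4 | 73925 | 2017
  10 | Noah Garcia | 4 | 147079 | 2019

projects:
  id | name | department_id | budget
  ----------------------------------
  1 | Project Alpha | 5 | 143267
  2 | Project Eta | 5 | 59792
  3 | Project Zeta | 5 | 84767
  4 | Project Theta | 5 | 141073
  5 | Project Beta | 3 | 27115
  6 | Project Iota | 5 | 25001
SELECT name, hire_year FROM employees WHERE hire_year >= 2016

Execution result:
name | hire_year
Olivia Martinez | 2024
Rose Jones | 2023
Alice Johnson | 2016
Carol Smith | 2024
Olivia Wilson | 2018
Frank Miller | 2021
Noah Jones | 2017
Henry Williams | 2017
Noah Garcia | 2019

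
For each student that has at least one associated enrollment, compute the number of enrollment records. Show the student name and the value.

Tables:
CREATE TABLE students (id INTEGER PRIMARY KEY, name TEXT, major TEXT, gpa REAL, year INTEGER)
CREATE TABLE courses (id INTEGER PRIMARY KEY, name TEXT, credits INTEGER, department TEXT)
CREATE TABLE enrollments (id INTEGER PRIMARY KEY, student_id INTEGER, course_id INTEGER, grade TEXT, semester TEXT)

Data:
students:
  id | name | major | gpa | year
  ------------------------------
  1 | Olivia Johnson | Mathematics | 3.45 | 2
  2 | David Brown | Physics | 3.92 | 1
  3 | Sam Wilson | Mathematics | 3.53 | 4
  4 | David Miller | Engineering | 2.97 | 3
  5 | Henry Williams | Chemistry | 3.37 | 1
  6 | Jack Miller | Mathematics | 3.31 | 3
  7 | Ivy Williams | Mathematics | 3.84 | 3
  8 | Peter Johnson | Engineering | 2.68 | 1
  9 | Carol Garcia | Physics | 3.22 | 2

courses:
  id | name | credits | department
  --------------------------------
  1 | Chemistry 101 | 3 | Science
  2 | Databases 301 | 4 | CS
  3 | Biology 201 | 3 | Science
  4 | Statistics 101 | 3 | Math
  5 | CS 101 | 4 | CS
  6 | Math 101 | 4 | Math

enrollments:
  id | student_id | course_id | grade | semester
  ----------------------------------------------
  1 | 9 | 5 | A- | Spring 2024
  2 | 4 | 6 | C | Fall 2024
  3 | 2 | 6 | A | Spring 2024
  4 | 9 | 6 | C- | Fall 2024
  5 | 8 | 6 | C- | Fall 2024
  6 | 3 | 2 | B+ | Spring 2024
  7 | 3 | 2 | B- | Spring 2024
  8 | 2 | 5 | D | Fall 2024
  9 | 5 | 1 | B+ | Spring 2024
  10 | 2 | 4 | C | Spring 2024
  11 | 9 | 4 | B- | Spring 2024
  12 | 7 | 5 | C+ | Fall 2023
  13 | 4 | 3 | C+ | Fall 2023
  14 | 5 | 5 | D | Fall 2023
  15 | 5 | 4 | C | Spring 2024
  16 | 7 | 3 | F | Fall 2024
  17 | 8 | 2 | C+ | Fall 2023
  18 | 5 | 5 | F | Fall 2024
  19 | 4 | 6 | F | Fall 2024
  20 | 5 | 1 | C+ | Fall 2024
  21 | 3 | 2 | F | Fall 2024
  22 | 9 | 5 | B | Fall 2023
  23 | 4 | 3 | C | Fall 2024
SELECT p.name, COUNT(*) AS n FROM enrollments c JOIN students p ON c.student_id = p.id GROUP BY p.id, p.name

Execution result:
name | n
David Brown | 3
Sam Wilson | 3
David Miller | 4
Henry Williams | 5
Ivy Williams | 2
Peter Johnson | 2
Carol Garcia | 4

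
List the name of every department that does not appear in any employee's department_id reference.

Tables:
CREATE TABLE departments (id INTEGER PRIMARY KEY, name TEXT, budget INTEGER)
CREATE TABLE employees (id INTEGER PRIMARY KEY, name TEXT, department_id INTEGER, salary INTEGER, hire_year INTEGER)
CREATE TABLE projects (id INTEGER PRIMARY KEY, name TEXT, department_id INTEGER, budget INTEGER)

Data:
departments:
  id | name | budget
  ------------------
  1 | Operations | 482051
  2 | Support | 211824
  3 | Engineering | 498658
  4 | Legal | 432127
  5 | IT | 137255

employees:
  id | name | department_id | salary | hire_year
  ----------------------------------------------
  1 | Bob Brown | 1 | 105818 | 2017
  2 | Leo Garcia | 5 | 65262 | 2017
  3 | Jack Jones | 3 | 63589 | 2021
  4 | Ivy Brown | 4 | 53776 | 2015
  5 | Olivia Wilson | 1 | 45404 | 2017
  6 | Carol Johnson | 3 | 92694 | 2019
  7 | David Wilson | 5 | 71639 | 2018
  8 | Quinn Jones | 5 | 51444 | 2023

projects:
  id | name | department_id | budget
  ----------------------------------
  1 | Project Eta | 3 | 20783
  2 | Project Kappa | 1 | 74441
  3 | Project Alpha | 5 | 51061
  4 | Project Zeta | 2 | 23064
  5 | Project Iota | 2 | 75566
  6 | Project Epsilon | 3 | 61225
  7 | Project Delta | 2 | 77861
SELECT p.name FROM departments p LEFT JOIN employees c ON c.department_id = p.id WHERE c.id IS NULL

Execution result:
Support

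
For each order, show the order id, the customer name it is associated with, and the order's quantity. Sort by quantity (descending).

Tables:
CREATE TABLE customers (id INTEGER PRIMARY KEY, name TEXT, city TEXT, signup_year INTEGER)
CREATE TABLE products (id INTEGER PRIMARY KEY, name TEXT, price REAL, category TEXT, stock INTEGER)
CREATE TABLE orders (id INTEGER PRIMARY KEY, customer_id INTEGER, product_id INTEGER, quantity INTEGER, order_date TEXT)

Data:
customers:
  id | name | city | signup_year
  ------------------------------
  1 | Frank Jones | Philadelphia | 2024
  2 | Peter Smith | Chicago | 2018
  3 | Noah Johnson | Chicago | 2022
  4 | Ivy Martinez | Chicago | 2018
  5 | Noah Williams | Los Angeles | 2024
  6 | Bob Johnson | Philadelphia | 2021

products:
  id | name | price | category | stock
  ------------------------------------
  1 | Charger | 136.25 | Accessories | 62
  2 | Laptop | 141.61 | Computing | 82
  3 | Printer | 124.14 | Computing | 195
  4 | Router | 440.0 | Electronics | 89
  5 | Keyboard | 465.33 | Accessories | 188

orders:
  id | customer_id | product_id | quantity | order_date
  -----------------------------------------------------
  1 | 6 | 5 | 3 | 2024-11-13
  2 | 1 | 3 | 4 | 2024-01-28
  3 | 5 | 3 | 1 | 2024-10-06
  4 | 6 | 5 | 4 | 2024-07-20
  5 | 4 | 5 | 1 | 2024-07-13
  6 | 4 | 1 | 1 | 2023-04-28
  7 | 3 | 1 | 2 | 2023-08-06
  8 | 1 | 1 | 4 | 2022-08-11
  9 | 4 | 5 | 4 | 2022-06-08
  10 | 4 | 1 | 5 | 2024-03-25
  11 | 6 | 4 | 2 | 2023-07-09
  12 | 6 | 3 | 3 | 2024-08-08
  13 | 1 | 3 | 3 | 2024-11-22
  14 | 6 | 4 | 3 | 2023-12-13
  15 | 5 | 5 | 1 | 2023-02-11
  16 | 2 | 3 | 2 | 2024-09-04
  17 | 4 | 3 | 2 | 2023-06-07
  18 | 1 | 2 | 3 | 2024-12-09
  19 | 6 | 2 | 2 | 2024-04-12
SELECT c.id, p.name AS customer, c.quantity FROM orders c JOIN customers p ON c.customer_id = p.id ORDER BY c.quantity DESC

Execution result:
id | customer | quantity
10 | Ivy Martinez | 5
2 | Frank Jones | 4
4 | Bob Johnson | 4
8 | Frank Jones | 4
9 | Ivy Martinez | 4
1 | Bob Johnson | 3
12 | Bob Johnson | 3
13 | Frank Jones | 3
14 | Bob Johnson | 3
18 | Frank Jones | 3
7 | Noah Johnson | 2
11 | Bob Johnson | 2
16 | Peter Smith | 2
17 | Ivy Martinez | 2
19 | Bob Johnson | 2
3 | Noah Williams | 1
5 | Ivy Martinez | 1
6 | Ivy Martinez | 1
15 | Noah Williams | 1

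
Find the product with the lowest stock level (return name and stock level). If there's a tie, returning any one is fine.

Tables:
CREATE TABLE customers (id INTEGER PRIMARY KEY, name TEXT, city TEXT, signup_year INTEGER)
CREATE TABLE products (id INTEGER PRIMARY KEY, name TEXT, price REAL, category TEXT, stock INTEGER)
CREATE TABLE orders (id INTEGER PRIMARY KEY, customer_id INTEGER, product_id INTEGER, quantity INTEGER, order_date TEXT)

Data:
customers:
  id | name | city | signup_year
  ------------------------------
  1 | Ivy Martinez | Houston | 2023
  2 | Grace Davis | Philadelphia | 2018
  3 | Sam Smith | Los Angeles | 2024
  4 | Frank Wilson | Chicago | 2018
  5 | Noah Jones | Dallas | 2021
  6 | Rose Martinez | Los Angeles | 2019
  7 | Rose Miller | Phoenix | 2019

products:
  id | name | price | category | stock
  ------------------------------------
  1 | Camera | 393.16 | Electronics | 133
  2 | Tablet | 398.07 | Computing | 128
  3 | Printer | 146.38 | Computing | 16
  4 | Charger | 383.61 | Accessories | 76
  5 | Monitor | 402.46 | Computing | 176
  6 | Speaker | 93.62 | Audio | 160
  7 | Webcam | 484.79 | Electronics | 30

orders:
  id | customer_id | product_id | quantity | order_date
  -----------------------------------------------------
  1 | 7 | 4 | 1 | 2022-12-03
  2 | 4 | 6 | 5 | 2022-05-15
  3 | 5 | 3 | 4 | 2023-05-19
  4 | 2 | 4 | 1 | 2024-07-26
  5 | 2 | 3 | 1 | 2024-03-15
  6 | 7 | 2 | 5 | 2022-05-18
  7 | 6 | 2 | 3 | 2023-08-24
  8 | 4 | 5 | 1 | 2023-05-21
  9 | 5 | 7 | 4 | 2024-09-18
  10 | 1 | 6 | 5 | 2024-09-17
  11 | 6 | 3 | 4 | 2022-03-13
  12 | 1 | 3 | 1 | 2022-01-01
SELECT name, stock FROM products ORDER BY stock ASC LIMIT 1

Execution result:
name | stock
Printer | 16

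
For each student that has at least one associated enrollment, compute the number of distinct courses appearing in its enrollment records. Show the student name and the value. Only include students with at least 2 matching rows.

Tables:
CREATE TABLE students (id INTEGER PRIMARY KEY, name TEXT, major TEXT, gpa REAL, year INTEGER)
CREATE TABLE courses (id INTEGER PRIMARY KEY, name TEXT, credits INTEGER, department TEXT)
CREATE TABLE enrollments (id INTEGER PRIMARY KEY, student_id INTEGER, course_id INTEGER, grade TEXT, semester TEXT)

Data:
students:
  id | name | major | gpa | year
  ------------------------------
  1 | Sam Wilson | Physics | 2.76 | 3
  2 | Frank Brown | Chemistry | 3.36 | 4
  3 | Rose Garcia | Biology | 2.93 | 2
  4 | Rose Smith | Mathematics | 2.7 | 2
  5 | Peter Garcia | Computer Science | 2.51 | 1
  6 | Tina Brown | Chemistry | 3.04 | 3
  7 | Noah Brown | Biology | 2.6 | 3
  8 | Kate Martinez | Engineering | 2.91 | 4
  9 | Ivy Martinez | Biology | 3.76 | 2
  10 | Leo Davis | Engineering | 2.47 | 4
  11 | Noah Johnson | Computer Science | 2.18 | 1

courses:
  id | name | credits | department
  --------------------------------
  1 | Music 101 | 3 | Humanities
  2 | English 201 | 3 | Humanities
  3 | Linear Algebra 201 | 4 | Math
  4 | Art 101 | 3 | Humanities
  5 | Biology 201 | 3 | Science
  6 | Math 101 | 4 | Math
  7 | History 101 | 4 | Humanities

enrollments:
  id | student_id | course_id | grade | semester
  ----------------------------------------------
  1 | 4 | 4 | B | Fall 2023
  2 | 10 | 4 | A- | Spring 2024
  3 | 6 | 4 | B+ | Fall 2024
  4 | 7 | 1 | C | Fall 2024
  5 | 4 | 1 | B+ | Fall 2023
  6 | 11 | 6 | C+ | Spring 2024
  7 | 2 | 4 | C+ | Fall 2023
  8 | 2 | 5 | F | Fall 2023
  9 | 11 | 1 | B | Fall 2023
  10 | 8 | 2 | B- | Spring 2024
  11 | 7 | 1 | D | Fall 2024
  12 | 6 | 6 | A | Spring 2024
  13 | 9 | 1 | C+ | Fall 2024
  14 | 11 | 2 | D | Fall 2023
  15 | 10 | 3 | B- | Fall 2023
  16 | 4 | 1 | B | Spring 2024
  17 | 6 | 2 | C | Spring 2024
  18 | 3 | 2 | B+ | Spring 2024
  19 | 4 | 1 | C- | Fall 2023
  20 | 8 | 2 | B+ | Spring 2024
SELECT p.name, COUNT(DISTINCT c.course_id) AS distinct_course_count FROM enrollments c JOIN students p ON c.student_id = p.id GROUP BY p.id, p.name HAVING COUNT(*) >= 2

Execution result:
name | distinct_course_count
Frank Brown | 2
Rose Smith | 2
Tina Brown | 3
Noah Brown | 1
Kate Martinez | 1
Leo Davis | 2
Noah Johnson | 3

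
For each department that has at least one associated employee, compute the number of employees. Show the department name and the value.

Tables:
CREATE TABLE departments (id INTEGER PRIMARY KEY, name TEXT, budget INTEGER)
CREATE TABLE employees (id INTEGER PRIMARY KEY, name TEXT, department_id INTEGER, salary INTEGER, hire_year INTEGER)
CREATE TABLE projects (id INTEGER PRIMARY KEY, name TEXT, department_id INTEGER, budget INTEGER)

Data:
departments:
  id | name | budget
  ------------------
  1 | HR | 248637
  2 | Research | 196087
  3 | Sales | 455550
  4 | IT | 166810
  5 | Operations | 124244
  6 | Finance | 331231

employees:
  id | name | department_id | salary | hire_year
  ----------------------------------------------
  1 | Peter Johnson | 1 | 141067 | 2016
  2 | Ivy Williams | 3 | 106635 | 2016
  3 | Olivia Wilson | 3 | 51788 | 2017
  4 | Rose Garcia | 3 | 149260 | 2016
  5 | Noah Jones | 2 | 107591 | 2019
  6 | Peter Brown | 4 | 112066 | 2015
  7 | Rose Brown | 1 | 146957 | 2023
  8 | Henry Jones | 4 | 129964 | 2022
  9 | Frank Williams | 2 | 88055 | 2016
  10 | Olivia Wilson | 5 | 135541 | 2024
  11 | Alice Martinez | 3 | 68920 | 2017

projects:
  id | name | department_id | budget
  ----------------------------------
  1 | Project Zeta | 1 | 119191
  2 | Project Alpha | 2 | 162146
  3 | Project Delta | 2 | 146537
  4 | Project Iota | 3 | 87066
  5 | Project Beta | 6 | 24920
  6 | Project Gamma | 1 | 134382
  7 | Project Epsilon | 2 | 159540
SELECT p.name, COUNT(*) AS n FROM employees c JOIN departments p ON c.department_id = p.id GROUP BY p.id, p.name

Execution result:
name | n
HR | 2
Research | 2
Sales | 4
IT | 2
Operations | 1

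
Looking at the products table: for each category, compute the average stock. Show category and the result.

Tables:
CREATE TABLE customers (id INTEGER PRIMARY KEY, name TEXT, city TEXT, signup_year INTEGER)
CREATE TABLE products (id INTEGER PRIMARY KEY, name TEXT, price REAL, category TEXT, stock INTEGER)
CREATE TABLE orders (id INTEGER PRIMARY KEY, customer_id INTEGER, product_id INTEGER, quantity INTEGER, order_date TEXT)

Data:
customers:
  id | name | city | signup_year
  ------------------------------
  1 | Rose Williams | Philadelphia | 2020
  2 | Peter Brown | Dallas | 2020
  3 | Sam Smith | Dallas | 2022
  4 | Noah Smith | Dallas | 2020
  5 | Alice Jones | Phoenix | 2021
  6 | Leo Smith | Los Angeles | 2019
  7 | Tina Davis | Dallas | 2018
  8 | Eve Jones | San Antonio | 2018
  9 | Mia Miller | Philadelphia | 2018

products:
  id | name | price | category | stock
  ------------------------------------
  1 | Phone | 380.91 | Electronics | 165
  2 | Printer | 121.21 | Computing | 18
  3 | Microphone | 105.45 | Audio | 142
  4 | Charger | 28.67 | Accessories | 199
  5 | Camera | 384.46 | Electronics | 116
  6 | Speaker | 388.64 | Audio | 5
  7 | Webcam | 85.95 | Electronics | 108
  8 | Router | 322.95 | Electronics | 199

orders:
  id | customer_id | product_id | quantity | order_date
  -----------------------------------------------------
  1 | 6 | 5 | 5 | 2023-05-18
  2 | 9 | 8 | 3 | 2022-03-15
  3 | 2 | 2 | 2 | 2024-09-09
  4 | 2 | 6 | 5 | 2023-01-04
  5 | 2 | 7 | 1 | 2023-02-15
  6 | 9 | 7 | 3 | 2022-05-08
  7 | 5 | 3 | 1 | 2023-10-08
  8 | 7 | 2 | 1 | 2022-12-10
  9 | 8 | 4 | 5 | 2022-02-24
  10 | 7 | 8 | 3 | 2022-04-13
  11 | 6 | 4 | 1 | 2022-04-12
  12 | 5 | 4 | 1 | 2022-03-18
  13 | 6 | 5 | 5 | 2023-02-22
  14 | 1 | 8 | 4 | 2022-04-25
SELECT category, AVG(stock) AS avg_stock FROM products GROUP BY category

Execution result:
category | avg_stock
Accessories | 199.00
Audio | 73.50
Computing | 18.00
Electronics | 147.00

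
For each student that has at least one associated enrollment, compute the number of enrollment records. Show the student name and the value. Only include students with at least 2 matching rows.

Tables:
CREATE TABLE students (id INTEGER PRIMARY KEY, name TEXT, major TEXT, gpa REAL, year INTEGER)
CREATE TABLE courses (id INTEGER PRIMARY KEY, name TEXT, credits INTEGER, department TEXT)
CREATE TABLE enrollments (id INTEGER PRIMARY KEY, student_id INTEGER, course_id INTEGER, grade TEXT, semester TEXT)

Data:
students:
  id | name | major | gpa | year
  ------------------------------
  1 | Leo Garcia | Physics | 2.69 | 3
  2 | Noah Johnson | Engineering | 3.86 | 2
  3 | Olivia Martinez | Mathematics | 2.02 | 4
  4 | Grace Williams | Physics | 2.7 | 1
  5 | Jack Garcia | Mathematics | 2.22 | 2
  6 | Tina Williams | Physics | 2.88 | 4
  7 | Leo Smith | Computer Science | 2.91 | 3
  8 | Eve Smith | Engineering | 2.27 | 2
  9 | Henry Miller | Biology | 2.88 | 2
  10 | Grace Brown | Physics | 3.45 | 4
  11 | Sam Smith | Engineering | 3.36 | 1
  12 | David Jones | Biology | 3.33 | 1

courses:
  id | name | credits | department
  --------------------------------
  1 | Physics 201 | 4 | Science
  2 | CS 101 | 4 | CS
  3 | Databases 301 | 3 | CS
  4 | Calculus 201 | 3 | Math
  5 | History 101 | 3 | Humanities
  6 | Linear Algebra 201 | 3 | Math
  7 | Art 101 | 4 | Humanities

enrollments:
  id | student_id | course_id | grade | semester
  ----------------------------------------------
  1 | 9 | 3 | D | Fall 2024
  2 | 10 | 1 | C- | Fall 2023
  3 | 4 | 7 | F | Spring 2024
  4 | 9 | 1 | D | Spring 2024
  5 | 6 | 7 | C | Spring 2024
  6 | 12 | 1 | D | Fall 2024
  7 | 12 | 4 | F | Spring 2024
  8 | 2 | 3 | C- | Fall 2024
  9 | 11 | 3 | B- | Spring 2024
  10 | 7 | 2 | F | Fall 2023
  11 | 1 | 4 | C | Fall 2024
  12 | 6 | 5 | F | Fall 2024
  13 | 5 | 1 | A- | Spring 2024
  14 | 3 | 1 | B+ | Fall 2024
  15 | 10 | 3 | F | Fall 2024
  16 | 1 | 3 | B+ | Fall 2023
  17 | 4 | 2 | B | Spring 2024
SELECT p.name, COUNT(*) AS n FROM enrollments c JOIN students p ON c.student_id = p.id GROUP BY p.id, p.name HAVING COUNT(*) >= 2

Execution result:
name | n
Leo Garcia | 2
Grace Williams | 2
Tina Williams | 2
Henry Miller | 2
Grace Brown | 2
David Jones | 2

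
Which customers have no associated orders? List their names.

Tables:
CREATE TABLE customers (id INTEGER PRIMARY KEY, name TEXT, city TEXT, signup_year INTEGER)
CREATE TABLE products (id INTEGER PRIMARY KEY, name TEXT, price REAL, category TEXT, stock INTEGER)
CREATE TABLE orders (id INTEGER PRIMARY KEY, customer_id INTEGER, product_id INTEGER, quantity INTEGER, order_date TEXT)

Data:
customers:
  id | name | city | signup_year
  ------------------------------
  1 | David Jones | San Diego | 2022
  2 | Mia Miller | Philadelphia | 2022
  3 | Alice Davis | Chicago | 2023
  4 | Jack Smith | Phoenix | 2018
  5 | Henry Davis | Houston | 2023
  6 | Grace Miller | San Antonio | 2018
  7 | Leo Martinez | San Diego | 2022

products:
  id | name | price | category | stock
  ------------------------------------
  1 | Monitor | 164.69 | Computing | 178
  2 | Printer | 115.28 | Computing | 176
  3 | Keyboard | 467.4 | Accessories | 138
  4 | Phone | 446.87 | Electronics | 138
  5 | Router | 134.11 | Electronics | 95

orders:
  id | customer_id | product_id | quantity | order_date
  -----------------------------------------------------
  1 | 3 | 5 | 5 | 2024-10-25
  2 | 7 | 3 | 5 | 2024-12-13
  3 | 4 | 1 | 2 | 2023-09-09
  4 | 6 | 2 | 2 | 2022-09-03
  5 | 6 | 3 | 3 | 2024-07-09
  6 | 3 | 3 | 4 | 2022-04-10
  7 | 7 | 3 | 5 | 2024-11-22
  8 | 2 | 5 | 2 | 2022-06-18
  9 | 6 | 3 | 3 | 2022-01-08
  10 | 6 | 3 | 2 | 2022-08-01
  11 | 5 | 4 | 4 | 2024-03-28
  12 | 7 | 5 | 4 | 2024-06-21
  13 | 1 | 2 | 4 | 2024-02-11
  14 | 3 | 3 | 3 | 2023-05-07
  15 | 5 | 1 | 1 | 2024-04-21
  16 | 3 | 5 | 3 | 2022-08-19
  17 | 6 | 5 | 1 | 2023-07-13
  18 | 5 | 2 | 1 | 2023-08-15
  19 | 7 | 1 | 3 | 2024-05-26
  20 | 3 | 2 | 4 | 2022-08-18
SELECT p.name FROM customers p LEFT JOIN orders c ON c.customer_id = p.id WHERE c.id IS NULL

Execution result:
(no rows)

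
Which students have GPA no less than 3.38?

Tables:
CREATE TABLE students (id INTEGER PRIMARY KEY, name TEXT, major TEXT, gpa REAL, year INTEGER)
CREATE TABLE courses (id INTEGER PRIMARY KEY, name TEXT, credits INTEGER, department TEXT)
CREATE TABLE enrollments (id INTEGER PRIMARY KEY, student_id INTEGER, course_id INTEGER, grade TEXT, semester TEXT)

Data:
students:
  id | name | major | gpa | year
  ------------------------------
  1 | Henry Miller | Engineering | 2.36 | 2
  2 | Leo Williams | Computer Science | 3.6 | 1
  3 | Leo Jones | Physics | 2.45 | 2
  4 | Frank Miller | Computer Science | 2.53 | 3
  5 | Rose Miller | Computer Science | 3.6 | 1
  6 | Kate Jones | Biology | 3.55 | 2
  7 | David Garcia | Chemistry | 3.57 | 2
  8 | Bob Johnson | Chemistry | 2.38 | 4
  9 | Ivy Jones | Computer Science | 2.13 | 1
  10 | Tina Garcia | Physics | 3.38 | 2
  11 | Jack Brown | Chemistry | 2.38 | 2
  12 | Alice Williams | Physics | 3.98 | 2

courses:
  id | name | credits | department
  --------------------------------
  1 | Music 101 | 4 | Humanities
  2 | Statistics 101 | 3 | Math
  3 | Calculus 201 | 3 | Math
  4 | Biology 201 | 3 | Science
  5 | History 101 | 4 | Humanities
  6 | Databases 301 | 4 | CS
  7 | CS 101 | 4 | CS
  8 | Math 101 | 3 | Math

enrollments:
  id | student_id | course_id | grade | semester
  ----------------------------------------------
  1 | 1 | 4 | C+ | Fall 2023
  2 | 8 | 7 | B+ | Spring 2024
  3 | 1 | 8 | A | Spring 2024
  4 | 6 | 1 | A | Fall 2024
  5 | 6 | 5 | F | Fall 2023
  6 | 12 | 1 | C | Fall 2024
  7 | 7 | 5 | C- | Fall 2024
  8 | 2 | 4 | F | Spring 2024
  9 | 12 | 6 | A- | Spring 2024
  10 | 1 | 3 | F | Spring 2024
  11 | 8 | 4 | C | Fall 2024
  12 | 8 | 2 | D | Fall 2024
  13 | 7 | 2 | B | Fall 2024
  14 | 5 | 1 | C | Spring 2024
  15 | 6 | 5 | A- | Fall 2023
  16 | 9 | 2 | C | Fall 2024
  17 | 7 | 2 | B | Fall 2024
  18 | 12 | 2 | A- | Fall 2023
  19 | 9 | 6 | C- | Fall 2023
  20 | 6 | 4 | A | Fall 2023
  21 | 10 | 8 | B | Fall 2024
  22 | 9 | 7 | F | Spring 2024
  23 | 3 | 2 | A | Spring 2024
SELECT name, gpa FROM students WHERE gpa >= 3.38

Execution result:
name | gpa
Leo Williams | 3.60
Rose Miller | 3.60
Kate Jones | 3.55
David Garcia | 3.57
Tina Garcia | 3.38
Alice Williams | 3.98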